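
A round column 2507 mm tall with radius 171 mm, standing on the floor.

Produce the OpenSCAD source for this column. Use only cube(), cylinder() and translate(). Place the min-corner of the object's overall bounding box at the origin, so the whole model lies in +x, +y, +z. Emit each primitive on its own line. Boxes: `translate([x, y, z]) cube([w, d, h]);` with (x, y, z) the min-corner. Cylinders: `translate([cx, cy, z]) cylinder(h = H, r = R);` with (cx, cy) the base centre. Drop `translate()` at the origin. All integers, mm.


translate([171, 171, 0]) cylinder(h = 2507, r = 171);


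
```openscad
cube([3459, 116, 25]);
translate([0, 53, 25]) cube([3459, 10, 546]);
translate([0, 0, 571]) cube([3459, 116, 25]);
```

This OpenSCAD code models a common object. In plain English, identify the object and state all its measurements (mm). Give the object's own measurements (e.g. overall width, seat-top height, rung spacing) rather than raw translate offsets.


An I-beam lying along x, 3459 mm long. Overall section height 596 mm. Two flanges 116 mm wide (y) and 25 mm thick, one on the floor and one at the top; a web 10 mm thick runs between them, centred on the flange width.


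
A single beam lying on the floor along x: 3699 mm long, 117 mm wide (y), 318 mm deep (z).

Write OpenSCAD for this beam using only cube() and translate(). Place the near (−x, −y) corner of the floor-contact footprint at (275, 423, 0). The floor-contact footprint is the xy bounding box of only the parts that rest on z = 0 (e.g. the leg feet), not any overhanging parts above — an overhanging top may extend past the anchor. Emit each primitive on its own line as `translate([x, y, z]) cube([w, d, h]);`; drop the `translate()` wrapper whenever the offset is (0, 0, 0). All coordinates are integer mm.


translate([275, 423, 0]) cube([3699, 117, 318]);


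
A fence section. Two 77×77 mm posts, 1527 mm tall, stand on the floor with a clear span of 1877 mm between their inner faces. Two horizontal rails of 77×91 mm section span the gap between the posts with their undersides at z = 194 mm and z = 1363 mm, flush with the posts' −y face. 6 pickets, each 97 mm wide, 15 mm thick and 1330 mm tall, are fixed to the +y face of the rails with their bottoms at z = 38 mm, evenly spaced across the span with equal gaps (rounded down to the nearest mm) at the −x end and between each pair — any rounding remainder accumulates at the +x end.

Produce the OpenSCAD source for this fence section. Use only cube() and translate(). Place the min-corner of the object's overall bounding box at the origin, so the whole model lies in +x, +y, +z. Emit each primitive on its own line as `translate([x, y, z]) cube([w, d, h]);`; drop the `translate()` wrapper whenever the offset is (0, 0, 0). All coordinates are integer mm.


cube([77, 77, 1527]);
translate([1954, 0, 0]) cube([77, 77, 1527]);
translate([77, 0, 194]) cube([1877, 77, 91]);
translate([77, 0, 1363]) cube([1877, 77, 91]);
translate([262, 77, 38]) cube([97, 15, 1330]);
translate([544, 77, 38]) cube([97, 15, 1330]);
translate([826, 77, 38]) cube([97, 15, 1330]);
translate([1108, 77, 38]) cube([97, 15, 1330]);
translate([1390, 77, 38]) cube([97, 15, 1330]);
translate([1672, 77, 38]) cube([97, 15, 1330]);


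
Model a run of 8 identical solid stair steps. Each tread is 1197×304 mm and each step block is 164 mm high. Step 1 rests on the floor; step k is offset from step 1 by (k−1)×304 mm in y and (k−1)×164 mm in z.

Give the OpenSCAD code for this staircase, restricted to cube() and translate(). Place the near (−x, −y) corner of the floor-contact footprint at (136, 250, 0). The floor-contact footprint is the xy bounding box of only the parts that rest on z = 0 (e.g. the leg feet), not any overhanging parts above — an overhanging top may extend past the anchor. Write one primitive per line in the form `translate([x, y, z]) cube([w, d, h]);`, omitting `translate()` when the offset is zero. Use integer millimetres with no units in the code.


translate([136, 250, 0]) cube([1197, 304, 164]);
translate([136, 554, 164]) cube([1197, 304, 164]);
translate([136, 858, 328]) cube([1197, 304, 164]);
translate([136, 1162, 492]) cube([1197, 304, 164]);
translate([136, 1466, 656]) cube([1197, 304, 164]);
translate([136, 1770, 820]) cube([1197, 304, 164]);
translate([136, 2074, 984]) cube([1197, 304, 164]);
translate([136, 2378, 1148]) cube([1197, 304, 164]);


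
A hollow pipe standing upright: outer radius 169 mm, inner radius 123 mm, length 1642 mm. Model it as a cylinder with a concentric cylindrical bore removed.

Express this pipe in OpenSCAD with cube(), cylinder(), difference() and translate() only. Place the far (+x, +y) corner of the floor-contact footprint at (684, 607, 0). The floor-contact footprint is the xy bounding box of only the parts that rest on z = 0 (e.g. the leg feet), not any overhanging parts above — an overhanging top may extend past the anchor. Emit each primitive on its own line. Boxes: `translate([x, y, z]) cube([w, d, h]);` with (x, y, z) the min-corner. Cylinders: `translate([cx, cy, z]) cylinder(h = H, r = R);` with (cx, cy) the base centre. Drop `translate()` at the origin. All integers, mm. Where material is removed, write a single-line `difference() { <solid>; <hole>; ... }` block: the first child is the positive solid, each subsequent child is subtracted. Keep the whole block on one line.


difference() { translate([515, 438, 0]) cylinder(h = 1642, r = 169); translate([515, 438, 0]) cylinder(h = 1642, r = 123); }


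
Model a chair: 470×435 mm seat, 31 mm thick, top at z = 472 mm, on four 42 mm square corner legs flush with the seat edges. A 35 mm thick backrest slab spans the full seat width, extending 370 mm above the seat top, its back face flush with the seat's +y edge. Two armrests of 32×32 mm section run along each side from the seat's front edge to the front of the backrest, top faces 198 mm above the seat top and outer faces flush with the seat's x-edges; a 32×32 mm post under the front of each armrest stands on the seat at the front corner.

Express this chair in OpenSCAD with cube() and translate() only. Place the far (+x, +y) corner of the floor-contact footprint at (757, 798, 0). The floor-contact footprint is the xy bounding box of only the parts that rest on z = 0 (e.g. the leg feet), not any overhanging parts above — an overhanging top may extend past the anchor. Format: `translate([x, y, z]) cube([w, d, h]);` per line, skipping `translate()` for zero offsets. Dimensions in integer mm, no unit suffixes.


// leg_h = 472 - 31 = 441
// arm post h = 198 - 32 = 166
translate([287, 363, 441]) cube([470, 435, 31]);
translate([287, 363, 0]) cube([42, 42, 441]);
translate([715, 363, 0]) cube([42, 42, 441]);
translate([287, 756, 0]) cube([42, 42, 441]);
translate([715, 756, 0]) cube([42, 42, 441]);
translate([287, 763, 472]) cube([470, 35, 370]);
translate([287, 363, 638]) cube([32, 400, 32]);
translate([725, 363, 638]) cube([32, 400, 32]);
translate([287, 363, 472]) cube([32, 32, 166]);
translate([725, 363, 472]) cube([32, 32, 166]);


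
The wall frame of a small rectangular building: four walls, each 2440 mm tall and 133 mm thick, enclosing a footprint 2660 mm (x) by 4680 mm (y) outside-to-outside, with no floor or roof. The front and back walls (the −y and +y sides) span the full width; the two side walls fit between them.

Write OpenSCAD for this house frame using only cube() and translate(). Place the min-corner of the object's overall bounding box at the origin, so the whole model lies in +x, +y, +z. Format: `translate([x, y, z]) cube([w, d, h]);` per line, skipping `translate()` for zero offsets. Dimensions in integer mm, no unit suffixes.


cube([2660, 133, 2440]);
translate([0, 4547, 0]) cube([2660, 133, 2440]);
translate([0, 133, 0]) cube([133, 4414, 2440]);
translate([2527, 133, 0]) cube([133, 4414, 2440]);


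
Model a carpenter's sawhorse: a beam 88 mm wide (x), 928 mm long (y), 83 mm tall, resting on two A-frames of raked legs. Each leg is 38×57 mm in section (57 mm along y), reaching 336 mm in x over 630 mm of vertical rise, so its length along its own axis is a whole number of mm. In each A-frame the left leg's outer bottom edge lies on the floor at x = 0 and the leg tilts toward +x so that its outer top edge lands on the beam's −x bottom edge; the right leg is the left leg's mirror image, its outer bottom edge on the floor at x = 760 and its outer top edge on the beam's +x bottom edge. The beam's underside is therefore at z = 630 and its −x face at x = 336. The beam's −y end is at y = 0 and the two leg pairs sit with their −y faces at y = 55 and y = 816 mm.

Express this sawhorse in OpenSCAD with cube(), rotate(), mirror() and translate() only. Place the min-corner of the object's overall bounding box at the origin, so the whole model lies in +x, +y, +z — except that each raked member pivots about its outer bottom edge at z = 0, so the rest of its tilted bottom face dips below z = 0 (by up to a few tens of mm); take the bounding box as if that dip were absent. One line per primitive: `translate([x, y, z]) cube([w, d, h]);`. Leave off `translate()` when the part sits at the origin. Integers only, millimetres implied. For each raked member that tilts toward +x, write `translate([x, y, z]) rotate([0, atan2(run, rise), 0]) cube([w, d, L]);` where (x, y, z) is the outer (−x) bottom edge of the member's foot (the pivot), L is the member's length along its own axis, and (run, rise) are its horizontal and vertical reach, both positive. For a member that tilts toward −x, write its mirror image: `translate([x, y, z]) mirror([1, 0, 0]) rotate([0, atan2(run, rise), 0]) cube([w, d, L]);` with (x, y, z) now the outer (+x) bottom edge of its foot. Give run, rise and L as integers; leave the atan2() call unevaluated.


translate([336, 0, 630]) cube([88, 928, 83]);
translate([0, 55, 0]) rotate([0, atan2(336, 630), 0]) cube([38, 57, 714]);
translate([760, 55, 0]) mirror([1, 0, 0]) rotate([0, atan2(336, 630), 0]) cube([38, 57, 714]);
translate([0, 816, 0]) rotate([0, atan2(336, 630), 0]) cube([38, 57, 714]);
translate([760, 816, 0]) mirror([1, 0, 0]) rotate([0, atan2(336, 630), 0]) cube([38, 57, 714]);


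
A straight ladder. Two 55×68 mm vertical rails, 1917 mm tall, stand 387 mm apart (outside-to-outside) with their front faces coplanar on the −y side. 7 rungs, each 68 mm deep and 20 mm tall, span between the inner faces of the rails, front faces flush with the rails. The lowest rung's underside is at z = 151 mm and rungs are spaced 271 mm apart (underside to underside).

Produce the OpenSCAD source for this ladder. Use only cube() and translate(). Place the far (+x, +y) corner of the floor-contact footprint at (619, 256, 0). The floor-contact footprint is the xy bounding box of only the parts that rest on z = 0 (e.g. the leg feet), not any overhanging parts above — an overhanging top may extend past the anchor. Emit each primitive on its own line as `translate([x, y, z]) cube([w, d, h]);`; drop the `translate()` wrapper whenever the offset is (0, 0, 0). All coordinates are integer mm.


translate([232, 188, 0]) cube([55, 68, 1917]);
translate([564, 188, 0]) cube([55, 68, 1917]);
translate([287, 188, 151]) cube([277, 68, 20]);
translate([287, 188, 422]) cube([277, 68, 20]);
translate([287, 188, 693]) cube([277, 68, 20]);
translate([287, 188, 964]) cube([277, 68, 20]);
translate([287, 188, 1235]) cube([277, 68, 20]);
translate([287, 188, 1506]) cube([277, 68, 20]);
translate([287, 188, 1777]) cube([277, 68, 20]);


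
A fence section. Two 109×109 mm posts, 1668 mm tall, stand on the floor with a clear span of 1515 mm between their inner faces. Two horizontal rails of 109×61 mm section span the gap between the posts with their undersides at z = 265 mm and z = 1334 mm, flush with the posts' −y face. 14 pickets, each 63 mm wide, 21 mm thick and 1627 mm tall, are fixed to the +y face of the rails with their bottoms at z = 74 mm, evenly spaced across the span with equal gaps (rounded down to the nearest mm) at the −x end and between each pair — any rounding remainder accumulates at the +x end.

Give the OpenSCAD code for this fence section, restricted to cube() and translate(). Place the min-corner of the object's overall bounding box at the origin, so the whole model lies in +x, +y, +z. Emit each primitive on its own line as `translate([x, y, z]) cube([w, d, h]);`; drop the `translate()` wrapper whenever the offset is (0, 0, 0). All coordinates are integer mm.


cube([109, 109, 1668]);
translate([1624, 0, 0]) cube([109, 109, 1668]);
translate([109, 0, 265]) cube([1515, 109, 61]);
translate([109, 0, 1334]) cube([1515, 109, 61]);
translate([151, 109, 74]) cube([63, 21, 1627]);
translate([256, 109, 74]) cube([63, 21, 1627]);
translate([361, 109, 74]) cube([63, 21, 1627]);
translate([466, 109, 74]) cube([63, 21, 1627]);
translate([571, 109, 74]) cube([63, 21, 1627]);
translate([676, 109, 74]) cube([63, 21, 1627]);
translate([781, 109, 74]) cube([63, 21, 1627]);
translate([886, 109, 74]) cube([63, 21, 1627]);
translate([991, 109, 74]) cube([63, 21, 1627]);
translate([1096, 109, 74]) cube([63, 21, 1627]);
translate([1201, 109, 74]) cube([63, 21, 1627]);
translate([1306, 109, 74]) cube([63, 21, 1627]);
translate([1411, 109, 74]) cube([63, 21, 1627]);
translate([1516, 109, 74]) cube([63, 21, 1627]);


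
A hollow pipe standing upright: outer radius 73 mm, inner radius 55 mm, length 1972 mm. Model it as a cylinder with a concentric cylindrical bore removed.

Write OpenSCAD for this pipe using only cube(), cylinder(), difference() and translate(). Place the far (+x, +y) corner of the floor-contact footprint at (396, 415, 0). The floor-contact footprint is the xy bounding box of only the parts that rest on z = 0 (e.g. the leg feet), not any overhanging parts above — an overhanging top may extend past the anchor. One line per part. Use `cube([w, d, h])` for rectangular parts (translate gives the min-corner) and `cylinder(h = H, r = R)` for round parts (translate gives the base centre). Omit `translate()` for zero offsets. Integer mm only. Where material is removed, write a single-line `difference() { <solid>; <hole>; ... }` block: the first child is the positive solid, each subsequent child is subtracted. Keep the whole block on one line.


difference() { translate([323, 342, 0]) cylinder(h = 1972, r = 73); translate([323, 342, 0]) cylinder(h = 1972, r = 55); }


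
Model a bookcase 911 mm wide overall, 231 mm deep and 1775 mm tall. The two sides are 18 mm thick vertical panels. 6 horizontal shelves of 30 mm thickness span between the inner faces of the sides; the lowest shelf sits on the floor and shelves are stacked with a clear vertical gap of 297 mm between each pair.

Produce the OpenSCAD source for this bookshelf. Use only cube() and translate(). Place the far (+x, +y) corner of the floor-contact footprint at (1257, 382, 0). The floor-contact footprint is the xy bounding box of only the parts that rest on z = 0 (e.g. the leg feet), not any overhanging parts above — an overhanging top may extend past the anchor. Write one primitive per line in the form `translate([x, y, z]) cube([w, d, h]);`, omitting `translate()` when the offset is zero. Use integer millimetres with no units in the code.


translate([346, 151, 0]) cube([18, 231, 1775]);
translate([1239, 151, 0]) cube([18, 231, 1775]);
translate([364, 151, 0]) cube([875, 231, 30]);
translate([364, 151, 327]) cube([875, 231, 30]);
translate([364, 151, 654]) cube([875, 231, 30]);
translate([364, 151, 981]) cube([875, 231, 30]);
translate([364, 151, 1308]) cube([875, 231, 30]);
translate([364, 151, 1635]) cube([875, 231, 30]);


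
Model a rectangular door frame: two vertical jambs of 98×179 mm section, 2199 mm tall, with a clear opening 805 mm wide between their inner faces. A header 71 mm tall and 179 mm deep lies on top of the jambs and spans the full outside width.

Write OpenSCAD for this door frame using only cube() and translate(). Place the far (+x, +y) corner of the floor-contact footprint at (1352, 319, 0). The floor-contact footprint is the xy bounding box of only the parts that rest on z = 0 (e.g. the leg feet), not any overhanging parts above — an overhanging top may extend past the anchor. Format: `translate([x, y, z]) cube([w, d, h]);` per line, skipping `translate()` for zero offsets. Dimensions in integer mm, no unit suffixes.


translate([351, 140, 0]) cube([98, 179, 2199]);
translate([1254, 140, 0]) cube([98, 179, 2199]);
translate([351, 140, 2199]) cube([1001, 179, 71]);


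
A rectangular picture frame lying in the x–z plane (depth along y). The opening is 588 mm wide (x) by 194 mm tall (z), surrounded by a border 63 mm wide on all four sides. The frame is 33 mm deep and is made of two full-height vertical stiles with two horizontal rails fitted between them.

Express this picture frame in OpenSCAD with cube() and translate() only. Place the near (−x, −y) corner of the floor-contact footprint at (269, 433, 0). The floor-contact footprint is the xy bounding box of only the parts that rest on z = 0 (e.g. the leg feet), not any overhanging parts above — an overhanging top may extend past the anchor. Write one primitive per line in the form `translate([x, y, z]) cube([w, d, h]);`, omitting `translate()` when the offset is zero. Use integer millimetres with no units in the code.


translate([269, 433, 0]) cube([63, 33, 320]);
translate([920, 433, 0]) cube([63, 33, 320]);
translate([332, 433, 0]) cube([588, 33, 63]);
translate([332, 433, 257]) cube([588, 33, 63]);


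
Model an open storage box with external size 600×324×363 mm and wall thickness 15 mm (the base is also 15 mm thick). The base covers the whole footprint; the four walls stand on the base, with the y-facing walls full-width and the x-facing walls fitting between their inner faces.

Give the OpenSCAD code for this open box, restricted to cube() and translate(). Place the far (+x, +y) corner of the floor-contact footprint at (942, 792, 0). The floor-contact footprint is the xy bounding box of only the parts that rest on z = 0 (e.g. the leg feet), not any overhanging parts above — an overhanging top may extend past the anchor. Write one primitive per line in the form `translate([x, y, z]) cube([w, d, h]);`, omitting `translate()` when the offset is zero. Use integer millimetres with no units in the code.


translate([342, 468, 0]) cube([600, 324, 15]);
translate([342, 468, 15]) cube([600, 15, 348]);
translate([342, 777, 15]) cube([600, 15, 348]);
translate([342, 483, 15]) cube([15, 294, 348]);
translate([927, 483, 15]) cube([15, 294, 348]);


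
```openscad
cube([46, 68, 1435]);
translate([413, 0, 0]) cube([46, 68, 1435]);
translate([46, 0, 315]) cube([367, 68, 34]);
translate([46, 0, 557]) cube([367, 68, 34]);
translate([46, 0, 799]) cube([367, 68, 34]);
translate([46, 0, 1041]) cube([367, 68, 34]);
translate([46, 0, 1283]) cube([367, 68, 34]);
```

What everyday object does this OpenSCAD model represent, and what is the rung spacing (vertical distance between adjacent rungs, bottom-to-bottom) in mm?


A ladder. The rung spacing is 242 mm.

Two tall 46×68 posts with 5 short bars between them — a ladder. Adjacent rungs sit at z = 315 and z = 557, so the spacing is 557 − 315 = 242 mm.


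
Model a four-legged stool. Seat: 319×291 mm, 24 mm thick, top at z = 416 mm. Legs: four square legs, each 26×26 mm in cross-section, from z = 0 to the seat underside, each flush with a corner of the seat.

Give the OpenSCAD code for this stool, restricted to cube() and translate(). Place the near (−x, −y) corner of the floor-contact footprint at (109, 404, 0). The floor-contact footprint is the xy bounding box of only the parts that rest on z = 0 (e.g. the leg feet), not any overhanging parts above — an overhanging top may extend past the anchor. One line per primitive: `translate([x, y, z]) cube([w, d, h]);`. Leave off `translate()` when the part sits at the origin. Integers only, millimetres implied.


translate([109, 404, 392]) cube([319, 291, 24]);
translate([109, 404, 0]) cube([26, 26, 392]);
translate([402, 404, 0]) cube([26, 26, 392]);
translate([109, 669, 0]) cube([26, 26, 392]);
translate([402, 669, 0]) cube([26, 26, 392]);


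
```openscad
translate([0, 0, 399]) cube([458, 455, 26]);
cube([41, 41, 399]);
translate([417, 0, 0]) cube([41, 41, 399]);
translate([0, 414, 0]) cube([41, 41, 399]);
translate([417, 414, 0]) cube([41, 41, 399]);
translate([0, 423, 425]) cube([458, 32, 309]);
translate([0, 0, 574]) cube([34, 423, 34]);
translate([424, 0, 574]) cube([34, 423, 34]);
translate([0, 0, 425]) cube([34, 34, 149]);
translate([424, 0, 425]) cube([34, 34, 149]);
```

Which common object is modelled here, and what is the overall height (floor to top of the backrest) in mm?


A chair. The overall height is 734 mm.

A slab on four corner posts with a tall panel at the back — a chair. The seat slab sits at z = 399 with thickness 26, and the 309 mm backrest starts at the seat top, so the overall height is 399 + 26 + 309 = 734 mm.


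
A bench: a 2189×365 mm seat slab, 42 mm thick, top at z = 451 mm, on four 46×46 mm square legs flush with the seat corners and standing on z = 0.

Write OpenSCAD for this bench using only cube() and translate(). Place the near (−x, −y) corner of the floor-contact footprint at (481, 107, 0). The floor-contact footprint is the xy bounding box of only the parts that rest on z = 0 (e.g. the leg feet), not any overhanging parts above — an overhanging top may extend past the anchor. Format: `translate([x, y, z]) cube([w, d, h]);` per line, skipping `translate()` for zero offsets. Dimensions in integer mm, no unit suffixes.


translate([481, 107, 409]) cube([2189, 365, 42]);
translate([481, 107, 0]) cube([46, 46, 409]);
translate([481, 426, 0]) cube([46, 46, 409]);
translate([2624, 107, 0]) cube([46, 46, 409]);
translate([2624, 426, 0]) cube([46, 46, 409]);


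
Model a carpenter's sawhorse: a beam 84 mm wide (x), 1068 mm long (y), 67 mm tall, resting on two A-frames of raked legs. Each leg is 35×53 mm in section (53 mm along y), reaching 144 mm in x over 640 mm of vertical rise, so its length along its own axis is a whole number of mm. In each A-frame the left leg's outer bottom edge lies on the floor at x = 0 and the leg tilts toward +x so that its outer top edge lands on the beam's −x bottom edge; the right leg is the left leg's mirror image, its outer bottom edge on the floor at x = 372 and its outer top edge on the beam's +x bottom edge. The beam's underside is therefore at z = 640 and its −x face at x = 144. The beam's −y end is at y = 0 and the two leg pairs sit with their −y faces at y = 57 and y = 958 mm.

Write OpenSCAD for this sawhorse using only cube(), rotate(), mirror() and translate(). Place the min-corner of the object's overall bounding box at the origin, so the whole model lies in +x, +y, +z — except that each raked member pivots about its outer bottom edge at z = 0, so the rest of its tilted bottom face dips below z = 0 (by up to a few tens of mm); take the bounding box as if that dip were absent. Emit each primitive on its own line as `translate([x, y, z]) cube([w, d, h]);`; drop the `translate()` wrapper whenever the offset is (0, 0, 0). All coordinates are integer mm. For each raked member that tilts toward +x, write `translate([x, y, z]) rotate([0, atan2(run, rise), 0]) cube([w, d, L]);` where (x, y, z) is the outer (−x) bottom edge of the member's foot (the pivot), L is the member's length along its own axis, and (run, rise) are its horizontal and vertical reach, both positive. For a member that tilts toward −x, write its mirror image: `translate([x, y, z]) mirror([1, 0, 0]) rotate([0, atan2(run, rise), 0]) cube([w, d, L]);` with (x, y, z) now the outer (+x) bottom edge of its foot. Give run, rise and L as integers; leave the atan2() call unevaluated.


translate([144, 0, 640]) cube([84, 1068, 67]);
translate([0, 57, 0]) rotate([0, atan2(144, 640), 0]) cube([35, 53, 656]);
translate([372, 57, 0]) mirror([1, 0, 0]) rotate([0, atan2(144, 640), 0]) cube([35, 53, 656]);
translate([0, 958, 0]) rotate([0, atan2(144, 640), 0]) cube([35, 53, 656]);
translate([372, 958, 0]) mirror([1, 0, 0]) rotate([0, atan2(144, 640), 0]) cube([35, 53, 656]);


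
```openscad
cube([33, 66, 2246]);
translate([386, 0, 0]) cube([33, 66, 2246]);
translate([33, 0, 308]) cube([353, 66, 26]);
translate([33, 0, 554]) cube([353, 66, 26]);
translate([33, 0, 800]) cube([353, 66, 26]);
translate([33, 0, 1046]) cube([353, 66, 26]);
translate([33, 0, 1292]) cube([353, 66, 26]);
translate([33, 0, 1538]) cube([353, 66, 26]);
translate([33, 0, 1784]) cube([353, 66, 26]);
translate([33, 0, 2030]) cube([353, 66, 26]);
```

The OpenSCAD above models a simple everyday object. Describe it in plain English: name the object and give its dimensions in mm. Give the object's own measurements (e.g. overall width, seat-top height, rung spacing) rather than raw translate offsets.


A straight ladder. Two 33×66 mm vertical rails, 2246 mm tall, stand 419 mm apart (outside-to-outside) with their front faces coplanar on the −y side. 8 rungs, each 66 mm deep and 26 mm tall, span between the inner faces of the rails, front faces flush with the rails. The lowest rung's underside is at z = 308 mm and rungs are spaced 246 mm apart (underside to underside).


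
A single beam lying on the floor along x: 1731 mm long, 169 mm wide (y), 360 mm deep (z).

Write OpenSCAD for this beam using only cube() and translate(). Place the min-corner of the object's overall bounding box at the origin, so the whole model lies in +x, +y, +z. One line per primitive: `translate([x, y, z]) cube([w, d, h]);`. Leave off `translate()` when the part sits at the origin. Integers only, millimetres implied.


cube([1731, 169, 360]);


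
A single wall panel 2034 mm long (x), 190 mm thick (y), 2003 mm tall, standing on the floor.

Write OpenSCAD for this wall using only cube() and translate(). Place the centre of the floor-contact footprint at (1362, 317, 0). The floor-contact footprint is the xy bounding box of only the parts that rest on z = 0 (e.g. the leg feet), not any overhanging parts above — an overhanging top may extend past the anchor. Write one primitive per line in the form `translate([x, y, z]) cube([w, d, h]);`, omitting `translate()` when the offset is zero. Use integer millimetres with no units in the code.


translate([345, 222, 0]) cube([2034, 190, 2003]);


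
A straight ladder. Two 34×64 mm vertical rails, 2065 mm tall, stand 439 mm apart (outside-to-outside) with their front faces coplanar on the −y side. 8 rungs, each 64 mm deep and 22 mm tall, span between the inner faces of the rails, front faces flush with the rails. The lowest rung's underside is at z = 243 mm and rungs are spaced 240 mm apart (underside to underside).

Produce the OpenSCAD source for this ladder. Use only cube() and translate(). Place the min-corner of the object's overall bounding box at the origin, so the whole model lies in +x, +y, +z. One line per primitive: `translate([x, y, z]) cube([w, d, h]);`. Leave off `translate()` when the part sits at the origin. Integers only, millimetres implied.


cube([34, 64, 2065]);
translate([405, 0, 0]) cube([34, 64, 2065]);
translate([34, 0, 243]) cube([371, 64, 22]);
translate([34, 0, 483]) cube([371, 64, 22]);
translate([34, 0, 723]) cube([371, 64, 22]);
translate([34, 0, 963]) cube([371, 64, 22]);
translate([34, 0, 1203]) cube([371, 64, 22]);
translate([34, 0, 1443]) cube([371, 64, 22]);
translate([34, 0, 1683]) cube([371, 64, 22]);
translate([34, 0, 1923]) cube([371, 64, 22]);


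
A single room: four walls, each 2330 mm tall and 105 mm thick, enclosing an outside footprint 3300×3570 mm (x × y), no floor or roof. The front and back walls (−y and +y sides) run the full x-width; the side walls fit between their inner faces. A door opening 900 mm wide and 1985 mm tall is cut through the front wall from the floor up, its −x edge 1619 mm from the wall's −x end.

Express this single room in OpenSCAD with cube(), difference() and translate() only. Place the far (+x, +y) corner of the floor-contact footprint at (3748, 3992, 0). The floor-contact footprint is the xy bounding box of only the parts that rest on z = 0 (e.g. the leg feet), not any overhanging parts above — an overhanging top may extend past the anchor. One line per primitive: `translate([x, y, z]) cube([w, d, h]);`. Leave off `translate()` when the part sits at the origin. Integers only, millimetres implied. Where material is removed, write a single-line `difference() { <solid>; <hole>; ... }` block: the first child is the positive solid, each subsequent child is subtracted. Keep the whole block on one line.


difference() { translate([448, 422, 0]) cube([3300, 105, 2330]); translate([2067, 422, 0]) cube([900, 105, 1985]); }
translate([448, 3887, 0]) cube([3300, 105, 2330]);
translate([448, 527, 0]) cube([105, 3360, 2330]);
translate([3643, 527, 0]) cube([105, 3360, 2330]);


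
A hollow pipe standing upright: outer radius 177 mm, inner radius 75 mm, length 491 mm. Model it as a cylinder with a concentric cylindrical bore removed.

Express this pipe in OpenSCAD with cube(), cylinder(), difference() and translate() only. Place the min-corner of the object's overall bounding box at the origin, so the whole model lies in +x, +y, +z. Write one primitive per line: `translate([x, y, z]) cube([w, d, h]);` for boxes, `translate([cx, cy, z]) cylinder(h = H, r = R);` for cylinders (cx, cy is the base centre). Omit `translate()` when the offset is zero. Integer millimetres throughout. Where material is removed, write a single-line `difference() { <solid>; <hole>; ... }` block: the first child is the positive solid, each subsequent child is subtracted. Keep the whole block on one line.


difference() { translate([177, 177, 0]) cylinder(h = 491, r = 177); translate([177, 177, 0]) cylinder(h = 491, r = 75); }


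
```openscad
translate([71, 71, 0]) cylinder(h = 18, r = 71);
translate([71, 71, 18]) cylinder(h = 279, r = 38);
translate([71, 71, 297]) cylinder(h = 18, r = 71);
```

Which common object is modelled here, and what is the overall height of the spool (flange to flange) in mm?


A spool. The overall height is 315 mm.

Three coaxial cylinders, large–small–large — a spool. Two 18 mm flanges and a 279 mm core give 18 + 279 + 18 = 315 mm.


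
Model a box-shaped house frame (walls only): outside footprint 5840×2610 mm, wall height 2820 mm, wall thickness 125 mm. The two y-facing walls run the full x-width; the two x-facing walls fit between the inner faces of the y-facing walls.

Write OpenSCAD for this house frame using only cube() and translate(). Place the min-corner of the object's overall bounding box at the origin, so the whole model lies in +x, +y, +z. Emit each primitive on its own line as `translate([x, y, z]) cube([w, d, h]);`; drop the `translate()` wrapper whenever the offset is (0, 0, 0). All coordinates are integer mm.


cube([5840, 125, 2820]);
translate([0, 2485, 0]) cube([5840, 125, 2820]);
translate([0, 125, 0]) cube([125, 2360, 2820]);
translate([5715, 125, 0]) cube([125, 2360, 2820]);


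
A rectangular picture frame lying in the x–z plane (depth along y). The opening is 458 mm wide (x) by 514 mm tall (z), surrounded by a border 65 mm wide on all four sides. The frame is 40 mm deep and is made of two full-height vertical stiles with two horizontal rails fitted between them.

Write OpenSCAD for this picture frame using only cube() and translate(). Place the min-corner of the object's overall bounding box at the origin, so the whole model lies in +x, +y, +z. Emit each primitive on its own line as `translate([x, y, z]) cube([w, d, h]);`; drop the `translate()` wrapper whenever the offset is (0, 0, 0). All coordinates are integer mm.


cube([65, 40, 644]);
translate([523, 0, 0]) cube([65, 40, 644]);
translate([65, 0, 0]) cube([458, 40, 65]);
translate([65, 0, 579]) cube([458, 40, 65]);


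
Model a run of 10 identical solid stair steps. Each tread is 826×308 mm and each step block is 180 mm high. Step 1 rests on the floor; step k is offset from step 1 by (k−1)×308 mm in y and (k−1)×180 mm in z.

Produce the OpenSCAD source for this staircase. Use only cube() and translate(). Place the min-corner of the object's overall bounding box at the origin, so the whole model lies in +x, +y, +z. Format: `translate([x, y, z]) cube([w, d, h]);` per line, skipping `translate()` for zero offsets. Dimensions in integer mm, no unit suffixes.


cube([826, 308, 180]);
translate([0, 308, 180]) cube([826, 308, 180]);
translate([0, 616, 360]) cube([826, 308, 180]);
translate([0, 924, 540]) cube([826, 308, 180]);
translate([0, 1232, 720]) cube([826, 308, 180]);
translate([0, 1540, 900]) cube([826, 308, 180]);
translate([0, 1848, 1080]) cube([826, 308, 180]);
translate([0, 2156, 1260]) cube([826, 308, 180]);
translate([0, 2464, 1440]) cube([826, 308, 180]);
translate([0, 2772, 1620]) cube([826, 308, 180]);


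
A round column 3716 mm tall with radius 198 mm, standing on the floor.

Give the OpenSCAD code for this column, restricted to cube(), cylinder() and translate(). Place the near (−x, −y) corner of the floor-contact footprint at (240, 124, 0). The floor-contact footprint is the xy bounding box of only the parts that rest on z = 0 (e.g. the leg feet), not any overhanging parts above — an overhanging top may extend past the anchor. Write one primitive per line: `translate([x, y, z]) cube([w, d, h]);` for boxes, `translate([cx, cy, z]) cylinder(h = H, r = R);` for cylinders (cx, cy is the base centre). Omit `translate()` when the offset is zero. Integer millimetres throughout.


translate([438, 322, 0]) cylinder(h = 3716, r = 198);


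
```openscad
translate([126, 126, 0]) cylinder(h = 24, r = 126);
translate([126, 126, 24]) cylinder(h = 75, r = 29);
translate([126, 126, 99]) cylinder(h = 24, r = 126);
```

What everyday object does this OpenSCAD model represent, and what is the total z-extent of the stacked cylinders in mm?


A spool. The overall height is 123 mm.

Three coaxial cylinders, large–small–large — a spool. Two 24 mm flanges and a 75 mm core give 24 + 75 + 24 = 123 mm.


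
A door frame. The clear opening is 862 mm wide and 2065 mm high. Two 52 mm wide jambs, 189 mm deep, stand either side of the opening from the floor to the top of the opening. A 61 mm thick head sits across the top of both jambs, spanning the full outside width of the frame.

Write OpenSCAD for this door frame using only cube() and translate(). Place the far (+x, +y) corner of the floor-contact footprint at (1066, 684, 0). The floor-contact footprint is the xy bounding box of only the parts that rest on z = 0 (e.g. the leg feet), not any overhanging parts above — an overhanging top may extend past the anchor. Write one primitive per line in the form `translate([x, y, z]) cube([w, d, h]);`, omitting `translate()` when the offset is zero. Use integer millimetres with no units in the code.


translate([100, 495, 0]) cube([52, 189, 2065]);
translate([1014, 495, 0]) cube([52, 189, 2065]);
translate([100, 495, 2065]) cube([966, 189, 61]);


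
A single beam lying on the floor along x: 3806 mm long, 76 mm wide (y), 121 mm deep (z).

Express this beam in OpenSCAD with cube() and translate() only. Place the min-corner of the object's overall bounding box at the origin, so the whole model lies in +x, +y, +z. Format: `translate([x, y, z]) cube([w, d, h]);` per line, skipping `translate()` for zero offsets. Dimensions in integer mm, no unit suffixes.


cube([3806, 76, 121]);


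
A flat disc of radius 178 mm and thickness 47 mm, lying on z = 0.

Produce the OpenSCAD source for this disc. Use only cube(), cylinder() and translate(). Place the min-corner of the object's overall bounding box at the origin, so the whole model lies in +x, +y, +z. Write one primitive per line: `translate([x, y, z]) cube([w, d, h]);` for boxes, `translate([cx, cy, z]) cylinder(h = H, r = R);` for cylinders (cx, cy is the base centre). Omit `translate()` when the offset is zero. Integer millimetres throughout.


translate([178, 178, 0]) cylinder(h = 47, r = 178);


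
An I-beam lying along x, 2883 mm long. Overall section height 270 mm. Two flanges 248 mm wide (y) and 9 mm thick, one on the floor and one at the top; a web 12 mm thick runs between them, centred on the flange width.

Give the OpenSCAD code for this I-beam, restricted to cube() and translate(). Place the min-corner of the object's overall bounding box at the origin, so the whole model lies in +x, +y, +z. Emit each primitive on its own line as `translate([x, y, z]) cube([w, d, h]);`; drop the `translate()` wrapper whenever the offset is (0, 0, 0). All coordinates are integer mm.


cube([2883, 248, 9]);
translate([0, 118, 9]) cube([2883, 12, 252]);
translate([0, 0, 261]) cube([2883, 248, 9]);


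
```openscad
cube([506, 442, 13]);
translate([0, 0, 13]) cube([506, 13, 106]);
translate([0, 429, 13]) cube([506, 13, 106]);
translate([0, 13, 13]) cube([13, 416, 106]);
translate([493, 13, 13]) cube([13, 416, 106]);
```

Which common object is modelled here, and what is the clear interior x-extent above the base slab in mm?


An open box. The internal width is 480 mm.

A 506×442 base slab with four walls standing on it — an open box. The base is 506 mm wide and the walls are 13 mm thick, so the internal width is 506 − 2 × 13 = 480 mm.


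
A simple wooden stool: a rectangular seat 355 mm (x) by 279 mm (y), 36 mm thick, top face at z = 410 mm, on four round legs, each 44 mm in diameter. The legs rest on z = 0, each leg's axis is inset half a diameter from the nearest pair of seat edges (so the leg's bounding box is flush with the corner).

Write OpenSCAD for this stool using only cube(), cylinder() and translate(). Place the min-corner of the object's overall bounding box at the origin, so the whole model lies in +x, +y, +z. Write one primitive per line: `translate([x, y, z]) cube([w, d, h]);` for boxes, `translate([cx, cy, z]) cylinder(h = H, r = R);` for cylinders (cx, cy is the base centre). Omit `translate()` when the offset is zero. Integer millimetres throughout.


translate([0, 0, 374]) cube([355, 279, 36]);
translate([22, 22, 0]) cylinder(h = 374, r = 22);
translate([333, 22, 0]) cylinder(h = 374, r = 22);
translate([22, 257, 0]) cylinder(h = 374, r = 22);
translate([333, 257, 0]) cylinder(h = 374, r = 22);


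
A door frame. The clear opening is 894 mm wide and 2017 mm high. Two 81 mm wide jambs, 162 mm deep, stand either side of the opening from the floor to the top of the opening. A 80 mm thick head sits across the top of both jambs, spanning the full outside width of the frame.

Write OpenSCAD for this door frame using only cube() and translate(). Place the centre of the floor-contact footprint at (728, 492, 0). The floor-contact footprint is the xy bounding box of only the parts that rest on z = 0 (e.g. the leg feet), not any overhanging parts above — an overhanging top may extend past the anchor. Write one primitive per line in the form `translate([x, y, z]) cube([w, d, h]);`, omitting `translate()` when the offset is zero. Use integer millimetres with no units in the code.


translate([200, 411, 0]) cube([81, 162, 2017]);
translate([1175, 411, 0]) cube([81, 162, 2017]);
translate([200, 411, 2017]) cube([1056, 162, 80]);


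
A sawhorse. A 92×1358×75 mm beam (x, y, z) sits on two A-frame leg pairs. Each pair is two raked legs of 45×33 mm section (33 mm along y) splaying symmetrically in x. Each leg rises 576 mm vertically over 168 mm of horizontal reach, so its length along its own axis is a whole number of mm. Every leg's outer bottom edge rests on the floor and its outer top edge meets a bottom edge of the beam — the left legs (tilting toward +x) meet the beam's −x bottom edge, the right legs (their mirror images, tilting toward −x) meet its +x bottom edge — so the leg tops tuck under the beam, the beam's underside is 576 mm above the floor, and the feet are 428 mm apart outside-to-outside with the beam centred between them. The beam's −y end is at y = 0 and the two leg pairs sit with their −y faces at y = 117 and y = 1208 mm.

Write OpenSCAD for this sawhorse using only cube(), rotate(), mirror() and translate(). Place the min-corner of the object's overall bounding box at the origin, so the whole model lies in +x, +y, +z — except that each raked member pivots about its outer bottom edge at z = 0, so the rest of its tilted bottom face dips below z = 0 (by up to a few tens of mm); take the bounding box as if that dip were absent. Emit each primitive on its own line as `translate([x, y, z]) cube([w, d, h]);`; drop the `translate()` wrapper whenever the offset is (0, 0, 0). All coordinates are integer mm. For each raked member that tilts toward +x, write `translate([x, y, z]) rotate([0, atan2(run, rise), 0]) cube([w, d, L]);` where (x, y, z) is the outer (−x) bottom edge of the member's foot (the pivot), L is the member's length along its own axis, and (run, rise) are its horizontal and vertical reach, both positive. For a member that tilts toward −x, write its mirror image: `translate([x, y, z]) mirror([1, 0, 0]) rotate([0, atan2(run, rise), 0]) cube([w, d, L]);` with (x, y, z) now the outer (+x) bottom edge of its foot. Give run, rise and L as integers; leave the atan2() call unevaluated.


translate([168, 0, 576]) cube([92, 1358, 75]);
translate([0, 117, 0]) rotate([0, atan2(168, 576), 0]) cube([45, 33, 600]);
translate([428, 117, 0]) mirror([1, 0, 0]) rotate([0, atan2(168, 576), 0]) cube([45, 33, 600]);
translate([0, 1208, 0]) rotate([0, atan2(168, 576), 0]) cube([45, 33, 600]);
translate([428, 1208, 0]) mirror([1, 0, 0]) rotate([0, atan2(168, 576), 0]) cube([45, 33, 600]);
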